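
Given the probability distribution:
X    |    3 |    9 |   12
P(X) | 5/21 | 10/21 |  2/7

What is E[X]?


E[X] = Σ x·P(X=x)
= (3)×(5/21) + (9)×(10/21) + (12)×(2/7)
= 59/7

E[X] = 59/7


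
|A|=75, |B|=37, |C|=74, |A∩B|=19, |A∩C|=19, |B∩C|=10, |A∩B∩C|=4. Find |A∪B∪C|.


|A∪B∪C| = 75+37+74-19-19-10+4 = 142

|A∪B∪C| = 142


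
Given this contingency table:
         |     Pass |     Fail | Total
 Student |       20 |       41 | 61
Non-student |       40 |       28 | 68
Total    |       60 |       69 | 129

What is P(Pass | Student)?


P(Pass | Student) = 20/(20+41) = 20/61

P(Pass|Student) = 20/61 ≈ 32.79%


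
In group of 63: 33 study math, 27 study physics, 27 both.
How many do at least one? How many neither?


|A∪B| = 33+27-27 = 33
Neither = 63-33 = 30

At least one: 33; Neither: 30


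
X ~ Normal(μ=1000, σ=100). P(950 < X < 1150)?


z₁=(950-1000)/100=-0.5, z₂=(1150-1000)/100=1.5
P = Φ(1.5) - Φ(-0.5) = 0.933193 - 0.308538 = 0.624655 ≈ 0.6247

P(950 < X < 1150) ≈ 0.6247


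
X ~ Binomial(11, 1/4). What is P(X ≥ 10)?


P(X ≥ 10) = Σ P(X=i) for i=10..11
P(X=10) = 33/4194304
P(X=11) = 1/4194304
Sum = 17/2097152

P(X ≥ 10) = 17/2097152 ≈ 0.00%


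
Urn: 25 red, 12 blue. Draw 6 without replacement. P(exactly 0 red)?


Hypergeometric: C(25,0)×C(12,6)/C(37,6)
= 1×924/2324784 = 1/2516

P(X=0) = 1/2516 ≈ 0.04%


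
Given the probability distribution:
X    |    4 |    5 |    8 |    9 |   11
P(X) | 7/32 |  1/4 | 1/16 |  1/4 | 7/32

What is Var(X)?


E[X] = 233/32
E[X²] = 1935/32
Var(X) = E[X²] - (E[X])² = 1935/32 - 54289/1024 = 7631/1024

Var(X) = 7631/1024 ≈ 7.4521


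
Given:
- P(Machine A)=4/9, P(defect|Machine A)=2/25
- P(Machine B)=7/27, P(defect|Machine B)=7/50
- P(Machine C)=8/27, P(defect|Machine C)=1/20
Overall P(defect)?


P(B) = Σ P(B|Aᵢ)×P(Aᵢ)
  2/25×4/9 = 8/225
  7/50×7/27 = 49/1350
  1/20×8/27 = 2/135
Sum = 13/150

P(defect) = 13/150 ≈ 8.67%


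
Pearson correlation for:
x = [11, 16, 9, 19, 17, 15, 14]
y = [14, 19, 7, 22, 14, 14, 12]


n=7, Σx=101, Σy=102, Σxy=1555, Σx²=1529, Σy²=1626
r = (7×1555 - 101×102)/√((7×1529 - 101²)(7×1626 - 102²))
= 583/√(502×978) = 583/√490956 ≈ 583/700.6825 ≈ 0.8320

r ≈ 0.8320


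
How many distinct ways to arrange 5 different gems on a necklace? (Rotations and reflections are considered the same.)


Free circular arrangements: rotations and reflections both identified.
(n-1)!/2 = 4!/2 = 24/2 = 12

12


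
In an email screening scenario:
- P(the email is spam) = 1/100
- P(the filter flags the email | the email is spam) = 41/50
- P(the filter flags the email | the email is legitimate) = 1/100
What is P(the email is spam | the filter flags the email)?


Using Bayes' theorem:
P(A|B) = P(B|A)·P(A) / P(B)

P(the filter flags the email) = 41/50 × 1/100 + 1/100 × 99/100
= 41/5000 + 99/10000 = 181/10000

P(the email is spam|the filter flags the email) = (41/5000) / (181/10000) = 82/181

P(the email is spam|the filter flags the email) = 82/181 ≈ 45.30%


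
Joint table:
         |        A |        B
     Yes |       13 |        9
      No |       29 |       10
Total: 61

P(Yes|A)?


P(Yes|A) = 13/(13+29) = 13/42

P = 13/42 ≈ 30.95%


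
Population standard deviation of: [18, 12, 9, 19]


Mean = 58/4 = 29/2
  (18-29/2)²=49/4
  (12-29/2)²=25/4
  (9-29/2)²=121/4
  (19-29/2)²=81/4
Σ(x-μ)² = 69
σ² = 69/4

σ = √(69/4) ≈ 4.1533


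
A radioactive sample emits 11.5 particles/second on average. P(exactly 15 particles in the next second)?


Poisson(λ=11.5): P(X=15) = e^(-λ)×λ^k/k!
= e^(-11.5) × 11.5^15 / 15!
≈ 1.01300936e-05 × 8.13706162916e+15 / 1307674368000 ≈ 0.063035

P(X=15) ≈ 0.063035 ≈ 6.30%


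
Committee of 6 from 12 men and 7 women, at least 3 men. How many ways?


Count by #men:
  3M,3W: C(12,3)×C(7,3)=7700
  4M,2W: C(12,4)×C(7,2)=10395
  5M,1W: C(12,5)×C(7,1)=5544
  6M,0W: C(12,6)×C(7,0)=924
Total = 24563

24563


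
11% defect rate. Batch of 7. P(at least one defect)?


P(all good) = (89/100)^7 = 44231334895529/100000000000000
P(≥1 defect) = 55768665104471/100000000000000

P = 55768665104471/100000000000000 ≈ 55.77%


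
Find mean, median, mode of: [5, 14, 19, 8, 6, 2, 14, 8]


Sorted: [2, 5, 6, 8, 8, 14, 14, 19]
Mean = 76/8 = 19/2
Median = 8
Freq: {5: 1, 14: 2, 19: 1, 8: 2, 6: 1, 2: 1}
Mode: [8, 14]

Mean=19/2, Median=8, Mode=[8, 14]


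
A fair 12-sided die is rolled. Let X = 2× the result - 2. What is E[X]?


E[die] = (1+12)/2 = 13/2
E[X] = 2×13/2 - 2 = 11

E[X] = 11


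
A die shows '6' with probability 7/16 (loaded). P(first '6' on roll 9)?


Geometric: P(X=9) = (1-p)^(k-1)×p = (9/16)^8×7/16 = 301327047/68719476736

P(X=9) = 301327047/68719476736 ≈ 0.44%


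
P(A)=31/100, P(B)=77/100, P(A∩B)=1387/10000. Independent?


P(A)×P(B) = 2387/10000
P(A∩B) = 1387/10000
Not equal → NOT independent

No, not independent


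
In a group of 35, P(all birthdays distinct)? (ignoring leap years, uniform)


P(all different) = Π(365-i)/365 for i=0..34
= (365/365)×(364/365)×...×(331/365)
= 0.185617

P ≈ 0.1856 ≈ 18.56%


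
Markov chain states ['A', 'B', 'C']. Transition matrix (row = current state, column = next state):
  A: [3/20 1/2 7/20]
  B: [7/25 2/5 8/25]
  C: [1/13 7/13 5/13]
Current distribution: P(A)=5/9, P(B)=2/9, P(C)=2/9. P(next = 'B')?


P(next=B) = Σᵢ P(now=i)×P(i→B)
= 5/9×1/2 + 2/9×2/5 + 2/9×7/13
= 5/18 + 4/45 + 14/117 = 569/1170

P = 569/1170 ≈ 0.4863


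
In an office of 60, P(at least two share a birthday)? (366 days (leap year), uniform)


P(all different) = Π(366-i)/366 for i=0..59
= 0.005966
P(match) = 1 - 0.005966 = 0.994034

P ≈ 0.9940 ≈ 99.40%


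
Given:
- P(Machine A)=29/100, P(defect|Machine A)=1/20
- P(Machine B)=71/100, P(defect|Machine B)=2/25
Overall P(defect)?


P(B) = Σ P(B|Aᵢ)×P(Aᵢ)
  1/20×29/100 = 29/2000
  2/25×71/100 = 71/1250
Sum = 713/10000

P(defect) = 713/10000 ≈ 7.13%


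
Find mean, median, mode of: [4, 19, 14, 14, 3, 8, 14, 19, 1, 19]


Sorted: [1, 3, 4, 8, 14, 14, 14, 19, 19, 19]
Mean = 115/10 = 23/2
Median = 14
Freq: {4: 1, 19: 3, 14: 3, 3: 1, 8: 1, 1: 1}
Mode: [14, 19]

Mean=23/2, Median=14, Mode=[14, 19]


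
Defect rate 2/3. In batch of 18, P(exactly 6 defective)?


Binomial: P(X=6) = C(18,6)×p^6×(1-p)^12
= 18564 × 64/729 × 1/531441 = 396032/129140163

P(X=6) = 396032/129140163 ≈ 0.31%


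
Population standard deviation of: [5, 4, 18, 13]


Mean = 40/4 = 10
  (5-10)²=25
  (4-10)²=36
  (18-10)²=64
  (13-10)²=9
Σ(x-μ)² = 134
σ² = 134/4 = 67/2

σ = √(67/2) ≈ 5.7879


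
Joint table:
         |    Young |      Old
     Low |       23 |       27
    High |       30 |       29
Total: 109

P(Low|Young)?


P(Low|Young) = 23/(23+30) = 23/53

P = 23/53 ≈ 43.40%


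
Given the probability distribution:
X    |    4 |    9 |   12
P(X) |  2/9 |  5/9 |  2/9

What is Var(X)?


E[X] = 77/9
E[X²] = 725/9
Var(X) = E[X²] - (E[X])² = 725/9 - 5929/81 = 596/81

Var(X) = 596/81 ≈ 7.3580


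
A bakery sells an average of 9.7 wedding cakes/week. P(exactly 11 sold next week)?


Poisson(λ=9.7): P(X=11) = e^(-λ)×λ^k/k!
= e^(-9.7) × 9.7^11 / 11!
≈ 6.128349505e-05 × 71530140308.8 / 39916800 ≈ 0.109819

P(X=11) ≈ 0.109819 ≈ 10.98%


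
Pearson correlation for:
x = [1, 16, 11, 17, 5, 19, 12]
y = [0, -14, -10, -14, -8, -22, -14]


n=7, Σx=81, Σy=-82, Σxy=-1198, Σx²=1197, Σy²=1236
r = (7×(-1198) - 81×(-82))/√((7×1197 - 81²)(7×1236 - (-82)²))
= -1744/√(1818×1928) = -1744/√3505104 ≈ -1744/1872.1923 ≈ -0.9315

r ≈ -0.9315


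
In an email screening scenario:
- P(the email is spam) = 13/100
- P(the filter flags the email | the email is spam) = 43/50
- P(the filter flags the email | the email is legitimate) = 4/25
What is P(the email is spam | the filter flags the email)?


Using Bayes' theorem:
P(A|B) = P(B|A)·P(A) / P(B)

P(the filter flags the email) = 43/50 × 13/100 + 4/25 × 87/100
= 559/5000 + 87/625 = 251/1000

P(the email is spam|the filter flags the email) = (559/5000) / (251/1000) = 559/1255

P(the email is spam|the filter flags the email) = 559/1255 ≈ 44.54%


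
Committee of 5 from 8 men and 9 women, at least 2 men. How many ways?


Count by #men:
  2M,3W: C(8,2)×C(9,3)=2352
  3M,2W: C(8,3)×C(9,2)=2016
  4M,1W: C(8,4)×C(9,1)=630
  5M,0W: C(8,5)×C(9,0)=56
Total = 5054

5054


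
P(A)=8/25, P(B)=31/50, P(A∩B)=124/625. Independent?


P(A)×P(B) = 124/625
P(A∩B) = 124/625
Equal ✓ → Independent

Yes, independent


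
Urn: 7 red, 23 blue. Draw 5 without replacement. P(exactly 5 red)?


Hypergeometric: C(7,5)×C(23,0)/C(30,5)
= 21×1/142506 = 1/6786

P(X=5) = 1/6786 ≈ 0.01%


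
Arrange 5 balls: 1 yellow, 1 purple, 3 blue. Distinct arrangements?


5!/(1!×1!×3!) = 20

20


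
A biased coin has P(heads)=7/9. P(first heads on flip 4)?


Geometric: P(X=4) = (1-p)^(k-1)×p = (2/9)^3×7/9 = 56/6561

P(X=4) = 56/6561 ≈ 0.85%


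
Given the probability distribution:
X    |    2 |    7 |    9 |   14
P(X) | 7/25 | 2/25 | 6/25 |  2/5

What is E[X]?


E[X] = Σ x·P(X=x)
= (2)×(7/25) + (7)×(2/25) + (9)×(6/25) + (14)×(2/5)
= 222/25

E[X] = 222/25


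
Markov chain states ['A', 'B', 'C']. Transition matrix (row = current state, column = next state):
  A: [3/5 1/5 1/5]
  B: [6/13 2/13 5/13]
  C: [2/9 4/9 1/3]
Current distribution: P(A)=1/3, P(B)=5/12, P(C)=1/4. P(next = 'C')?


P(next=C) = Σᵢ P(now=i)×P(i→C)
= 1/3×1/5 + 5/12×5/13 + 1/4×1/3
= 1/15 + 25/156 + 1/12 = 121/390

P = 121/390 ≈ 0.3103


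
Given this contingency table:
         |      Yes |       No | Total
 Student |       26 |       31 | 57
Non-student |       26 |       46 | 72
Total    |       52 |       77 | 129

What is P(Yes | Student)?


P(Yes | Student) = 26/(26+31) = 26/57

P(Yes|Student) = 26/57 ≈ 45.61%


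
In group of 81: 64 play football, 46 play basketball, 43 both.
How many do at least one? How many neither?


|A∪B| = 64+46-43 = 67
Neither = 81-67 = 14

At least one: 67; Neither: 14


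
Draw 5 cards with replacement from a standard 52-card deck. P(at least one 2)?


P(not a 2) = 48/52 = 12/13
P(none in 5 draws) = (12/13)^5 = 248832/371293
P(≥1 2) = 1 - 248832/371293 = 122461/371293

P = 122461/371293 ≈ 32.98%


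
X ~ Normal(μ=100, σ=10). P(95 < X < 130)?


z₁=(95-100)/10=-0.5, z₂=(130-100)/10=3.0
P = Φ(3.0) - Φ(-0.5) = 0.998650 - 0.308538 = 0.690112 ≈ 0.6901

P(95 < X < 130) ≈ 0.6901


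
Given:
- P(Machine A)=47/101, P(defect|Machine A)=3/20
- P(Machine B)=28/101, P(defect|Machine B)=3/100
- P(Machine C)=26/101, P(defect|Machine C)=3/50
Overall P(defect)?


P(B) = Σ P(B|Aᵢ)×P(Aᵢ)
  3/20×47/101 = 141/2020
  3/100×28/101 = 21/2525
  3/50×26/101 = 39/2525
Sum = 189/2020

P(defect) = 189/2020 ≈ 9.36%


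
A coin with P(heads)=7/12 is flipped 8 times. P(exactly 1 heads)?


Binomial: P(X=1) = C(8,1)×p^1×(1-p)^7
= 8 × 7/12 × 78125/35831808 = 546875/53747712

P(X=1) = 546875/53747712 ≈ 1.02%


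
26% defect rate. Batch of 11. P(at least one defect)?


P(all good) = (37/50)^11 = 177917621779460413/4882812500000000000
P(≥1 defect) = 4704894878220539587/4882812500000000000

P = 4704894878220539587/4882812500000000000 ≈ 96.36%


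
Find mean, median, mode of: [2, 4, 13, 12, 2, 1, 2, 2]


Sorted: [1, 2, 2, 2, 2, 4, 12, 13]
Mean = 38/8 = 19/4
Median = 2
Freq: {2: 4, 4: 1, 13: 1, 12: 1, 1: 1}
Mode: [2]

Mean=19/4, Median=2, Mode=2


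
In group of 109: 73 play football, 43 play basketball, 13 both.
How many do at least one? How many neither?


|A∪B| = 73+43-13 = 103
Neither = 109-103 = 6

At least one: 103; Neither: 6


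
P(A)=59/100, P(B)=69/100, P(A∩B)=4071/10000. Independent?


P(A)×P(B) = 4071/10000
P(A∩B) = 4071/10000
Equal ✓ → Independent

Yes, independent


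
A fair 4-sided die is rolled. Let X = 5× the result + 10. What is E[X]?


E[die] = (1+4)/2 = 5/2
E[X] = 5×5/2 + 10 = 45/2

E[X] = 45/2


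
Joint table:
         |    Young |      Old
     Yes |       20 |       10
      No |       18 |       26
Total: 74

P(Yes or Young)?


P(Yes∨Young) = P(Yes) + P(Young) - P(Yes∧Young)
= (30 + 38 - 20)/74 = 48/74 = 24/37

P = 24/37 ≈ 64.86%


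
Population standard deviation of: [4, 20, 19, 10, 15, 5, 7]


Mean = 80/7
  (4-80/7)²=2704/49
  (20-80/7)²=3600/49
  (19-80/7)²=2809/49
  (10-80/7)²=100/49
  (15-80/7)²=625/49
  (5-80/7)²=2025/49
  (7-80/7)²=961/49
Σ(x-μ)² = 1832/7
σ² = (1832/7)/7 = 1832/49

σ = √(1832/49) ≈ 6.1146


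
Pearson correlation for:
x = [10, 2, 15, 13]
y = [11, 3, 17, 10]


n=4, Σx=40, Σy=41, Σxy=501, Σx²=498, Σy²=519
r = (4×501 - 40×41)/√((4×498 - 40²)(4×519 - 41²))
= 364/√(392×395) = 364/√154840 ≈ 364/393.4971 ≈ 0.9250

r ≈ 0.9250


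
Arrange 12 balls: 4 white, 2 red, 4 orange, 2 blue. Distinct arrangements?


12!/(4!×2!×4!×2!) = 207900

207900


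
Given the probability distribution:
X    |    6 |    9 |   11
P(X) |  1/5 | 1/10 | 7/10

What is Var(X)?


E[X] = 49/5
E[X²] = 100
Var(X) = E[X²] - (E[X])² = 100 - 2401/25 = 99/25

Var(X) = 99/25 ≈ 3.9600


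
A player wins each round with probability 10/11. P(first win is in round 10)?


Geometric: P(X=10) = (1-p)^(k-1)×p = (1/11)^9×10/11 = 10/25937424601

P(X=10) = 10/25937424601 ≈ 0.00%


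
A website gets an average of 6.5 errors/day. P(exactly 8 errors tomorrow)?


Poisson(λ=6.5): P(X=8) = e^(-λ)×λ^k/k!
= e^(-6.5) × 6.5^8 / 8!
≈ 0.001503439193 × 3186448.12891 / 40320 ≈ 0.118815

P(X=8) ≈ 0.118815 ≈ 11.88%


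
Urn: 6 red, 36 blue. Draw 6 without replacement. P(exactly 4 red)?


Hypergeometric: C(6,4)×C(36,2)/C(42,6)
= 15×630/5245786 = 675/374699

P(X=4) = 675/374699 ≈ 0.18%


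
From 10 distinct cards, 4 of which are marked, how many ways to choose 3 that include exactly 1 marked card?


Choose 1 of the 4 marked cards and 2 of the other 6 cards:
C(4,1)×C(6,2) = 4×15 = 60

60


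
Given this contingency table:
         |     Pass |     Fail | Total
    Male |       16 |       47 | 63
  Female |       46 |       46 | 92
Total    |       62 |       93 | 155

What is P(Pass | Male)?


P(Pass | Male) = 16/(16+47) = 16/63

P(Pass|Male) = 16/63 ≈ 25.40%


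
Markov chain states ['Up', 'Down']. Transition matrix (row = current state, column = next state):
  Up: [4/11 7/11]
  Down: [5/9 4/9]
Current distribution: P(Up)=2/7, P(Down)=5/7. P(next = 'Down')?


P(next=Down) = Σᵢ P(now=i)×P(i→Down)
= 2/7×7/11 + 5/7×4/9
= 2/11 + 20/63 = 346/693

P = 346/693 ≈ 0.4993


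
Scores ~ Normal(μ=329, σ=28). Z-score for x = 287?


z = (x - μ)/σ = (287 - 329)/28 = -1.5

z = -1.5


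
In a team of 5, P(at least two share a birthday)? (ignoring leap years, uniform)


P(all different) = Π(365-i)/365 for i=0..4
= 0.972864
P(match) = 1 - 0.972864 = 0.027136

P ≈ 0.0271 ≈ 2.71%


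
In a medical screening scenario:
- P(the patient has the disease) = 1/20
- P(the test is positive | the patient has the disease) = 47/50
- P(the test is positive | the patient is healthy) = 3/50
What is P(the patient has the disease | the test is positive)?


Using Bayes' theorem:
P(A|B) = P(B|A)·P(A) / P(B)

P(the test is positive) = 47/50 × 1/20 + 3/50 × 19/20
= 47/1000 + 57/1000 = 13/125

P(the patient has the disease|the test is positive) = (47/1000) / (13/125) = 47/104

P(the patient has the disease|the test is positive) = 47/104 ≈ 45.19%


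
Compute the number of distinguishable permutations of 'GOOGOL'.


Letters: 6, freq: {'G': 2, 'O': 3, 'L': 1}
6!/(2!×3!×1!) = 720/12 = 60

60


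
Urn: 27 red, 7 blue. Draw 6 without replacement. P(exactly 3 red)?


Hypergeometric: C(27,3)×C(7,3)/C(34,6)
= 2925×35/1344904 = 102375/1344904

P(X=3) = 102375/1344904 ≈ 7.61%


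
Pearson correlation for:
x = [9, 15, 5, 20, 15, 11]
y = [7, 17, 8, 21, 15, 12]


n=6, Σx=75, Σy=80, Σxy=1135, Σx²=1077, Σy²=1212
r = (6×1135 - 75×80)/√((6×1077 - 75²)(6×1212 - 80²))
= 810/√(837×872) = 810/√729864 ≈ 810/854.3208 ≈ 0.9481

r ≈ 0.9481


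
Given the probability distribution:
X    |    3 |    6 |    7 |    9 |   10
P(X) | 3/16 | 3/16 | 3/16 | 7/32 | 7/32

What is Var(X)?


E[X] = 229/32
E[X²] = 1831/32
Var(X) = E[X²] - (E[X])² = 1831/32 - 52441/1024 = 6151/1024

Var(X) = 6151/1024 ≈ 6.0068


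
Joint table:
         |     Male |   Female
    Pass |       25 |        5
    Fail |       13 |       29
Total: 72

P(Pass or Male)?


P(Pass∨Male) = P(Pass) + P(Male) - P(Pass∧Male)
= (30 + 38 - 25)/72 = 43/72

P = 43/72 ≈ 59.72%


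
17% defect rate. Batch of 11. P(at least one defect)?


P(all good) = (83/100)^11 = 1287831418538085836267/10000000000000000000000
P(≥1 defect) = 8712168581461914163733/10000000000000000000000

P = 8712168581461914163733/10000000000000000000000 ≈ 87.12%


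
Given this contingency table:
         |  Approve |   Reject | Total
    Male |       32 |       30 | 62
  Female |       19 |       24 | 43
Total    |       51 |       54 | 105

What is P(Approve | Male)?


P(Approve | Male) = 32/(32+30) = 32/62 = 16/31

P(Approve|Male) = 16/31 ≈ 51.61%


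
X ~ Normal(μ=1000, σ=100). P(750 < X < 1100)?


z₁=(750-1000)/100=-2.5, z₂=(1100-1000)/100=1.0
P = Φ(1.0) - Φ(-2.5) = 0.841345 - 0.006210 = 0.835135 ≈ 0.8351

P(750 < X < 1100) ≈ 0.8351


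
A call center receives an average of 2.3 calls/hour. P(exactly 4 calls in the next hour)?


Poisson(λ=2.3): P(X=4) = e^(-λ)×λ^k/k!
= e^(-2.3) × 2.3^4 / 4!
≈ 0.1002588437 × 27.9841 / 24 ≈ 0.116902

P(X=4) ≈ 0.116902 ≈ 11.69%


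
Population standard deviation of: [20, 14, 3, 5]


Mean = 42/4 = 21/2
  (20-21/2)²=361/4
  (14-21/2)²=49/4
  (3-21/2)²=225/4
  (5-21/2)²=121/4
Σ(x-μ)² = 189
σ² = 189/4

σ = √(189/4) ≈ 6.8739


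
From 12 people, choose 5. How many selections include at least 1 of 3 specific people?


Complement: C(12,5) - C(9,5) = 792 - 126 = 666

666


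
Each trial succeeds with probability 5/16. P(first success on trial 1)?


Geometric: P(X=1) = (1-p)^(k-1)×p = (11/16)^0×5/16 = 5/16

P(X=1) = 5/16 ≈ 31.25%


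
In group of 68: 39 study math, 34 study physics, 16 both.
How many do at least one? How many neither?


|A∪B| = 39+34-16 = 57
Neither = 68-57 = 11

At least one: 57; Neither: 11


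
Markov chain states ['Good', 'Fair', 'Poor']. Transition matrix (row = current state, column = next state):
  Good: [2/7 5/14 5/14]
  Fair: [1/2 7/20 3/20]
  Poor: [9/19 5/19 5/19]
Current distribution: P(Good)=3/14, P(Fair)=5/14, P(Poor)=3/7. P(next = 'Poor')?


P(next=Poor) = Σᵢ P(now=i)×P(i→Poor)
= 3/14×5/14 + 5/14×3/20 + 3/7×5/19
= 15/196 + 3/56 + 15/133 = 1809/7448

P = 1809/7448 ≈ 0.2429


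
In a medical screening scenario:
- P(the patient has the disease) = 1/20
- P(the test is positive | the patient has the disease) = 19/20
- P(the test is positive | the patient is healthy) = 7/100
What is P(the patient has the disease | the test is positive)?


Using Bayes' theorem:
P(A|B) = P(B|A)·P(A) / P(B)

P(the test is positive) = 19/20 × 1/20 + 7/100 × 19/20
= 19/400 + 133/2000 = 57/500

P(the patient has the disease|the test is positive) = (19/400) / (57/500) = 5/12

P(the patient has the disease|the test is positive) = 5/12 ≈ 41.67%


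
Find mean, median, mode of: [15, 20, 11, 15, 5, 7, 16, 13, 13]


Sorted: [5, 7, 11, 13, 13, 15, 15, 16, 20]
Mean = 115/9
Median = 13
Freq: {15: 2, 20: 1, 11: 1, 5: 1, 7: 1, 16: 1, 13: 2}
Mode: [13, 15]

Mean=115/9, Median=13, Mode=[13, 15]


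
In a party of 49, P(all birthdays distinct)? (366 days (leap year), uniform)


P(all different) = Π(366-i)/366 for i=0..48
= (366/366)×(365/366)×...×(318/366)
= 0.034553

P ≈ 0.0346 ≈ 3.46%


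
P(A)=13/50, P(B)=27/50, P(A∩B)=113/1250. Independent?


P(A)×P(B) = 351/2500
P(A∩B) = 113/1250
Not equal → NOT independent

No, not independent


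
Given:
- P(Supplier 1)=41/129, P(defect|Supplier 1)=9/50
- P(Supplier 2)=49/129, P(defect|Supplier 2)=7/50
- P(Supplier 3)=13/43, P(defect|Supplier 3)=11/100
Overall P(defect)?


P(B) = Σ P(B|Aᵢ)×P(Aᵢ)
  9/50×41/129 = 123/2150
  7/50×49/129 = 343/6450
  11/100×13/43 = 143/4300
Sum = 1853/12900

P(defect) = 1853/12900 ≈ 14.36%


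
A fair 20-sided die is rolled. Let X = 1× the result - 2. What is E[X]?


E[die] = (1+20)/2 = 21/2
E[X] = 1×21/2 - 2 = 17/2

E[X] = 17/2


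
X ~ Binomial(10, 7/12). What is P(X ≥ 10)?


P(X ≥ 10) = Σ P(X=i) for i=10..10
P(X=10) = 282475249/61917364224
Sum = 282475249/61917364224

P(X ≥ 10) = 282475249/61917364224 ≈ 0.46%


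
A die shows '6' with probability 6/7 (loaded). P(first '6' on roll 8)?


Geometric: P(X=8) = (1-p)^(k-1)×p = (1/7)^7×6/7 = 6/5764801

P(X=8) = 6/5764801 ≈ 0.00%


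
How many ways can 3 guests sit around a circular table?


Circular arrangements of 3 distinct objects: fix one position to break rotational symmetry.
(n-1)! = 2! = 2

2


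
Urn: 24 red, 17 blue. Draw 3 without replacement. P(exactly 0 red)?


Hypergeometric: C(24,0)×C(17,3)/C(41,3)
= 1×680/10660 = 34/533

P(X=0) = 34/533 ≈ 6.38%


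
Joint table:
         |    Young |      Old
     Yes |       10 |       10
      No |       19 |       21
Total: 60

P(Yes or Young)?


P(Yes∨Young) = P(Yes) + P(Young) - P(Yes∧Young)
= (20 + 29 - 10)/60 = 39/60 = 13/20

P = 13/20 ≈ 65.00%


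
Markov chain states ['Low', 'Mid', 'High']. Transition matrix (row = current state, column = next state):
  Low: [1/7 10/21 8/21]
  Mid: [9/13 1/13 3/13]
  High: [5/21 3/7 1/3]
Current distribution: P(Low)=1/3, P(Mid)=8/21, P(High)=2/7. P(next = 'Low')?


P(next=Low) = Σᵢ P(now=i)×P(i→Low)
= 1/3×1/7 + 8/21×9/13 + 2/7×5/21
= 1/21 + 24/91 + 10/147 = 725/1911

P = 725/1911 ≈ 0.3794


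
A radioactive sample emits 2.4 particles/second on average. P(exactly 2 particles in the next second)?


Poisson(λ=2.4): P(X=2) = e^(-λ)×λ^k/k!
= e^(-2.4) × 2.4^2 / 2!
≈ 0.09071795329 × 5.76 / 2 ≈ 0.261268

P(X=2) ≈ 0.261268 ≈ 26.13%


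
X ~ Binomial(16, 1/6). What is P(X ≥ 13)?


P(X ≥ 13) = Σ P(X=i) for i=13..16
P(X=13) = 4375/176319369216
P(X=14) = 125/117546246144
P(X=15) = 5/176319369216
P(X=16) = 1/2821109907456
Sum = 73081/2821109907456

P(X ≥ 13) = 73081/2821109907456 ≈ 0.00%


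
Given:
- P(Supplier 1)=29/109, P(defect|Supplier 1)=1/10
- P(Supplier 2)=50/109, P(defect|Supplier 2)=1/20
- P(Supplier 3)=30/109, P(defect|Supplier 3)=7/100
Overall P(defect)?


P(B) = Σ P(B|Aᵢ)×P(Aᵢ)
  1/10×29/109 = 29/1090
  1/20×50/109 = 5/218
  7/100×30/109 = 21/1090
Sum = 15/218

P(defect) = 15/218 ≈ 6.88%


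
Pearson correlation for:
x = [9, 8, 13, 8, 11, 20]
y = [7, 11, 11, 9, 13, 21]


n=6, Σx=69, Σy=72, Σxy=929, Σx²=899, Σy²=982
r = (6×929 - 69×72)/√((6×899 - 69²)(6×982 - 72²))
= 606/√(633×708) = 606/√448164 ≈ 606/669.4505 ≈ 0.9052

r ≈ 0.9052


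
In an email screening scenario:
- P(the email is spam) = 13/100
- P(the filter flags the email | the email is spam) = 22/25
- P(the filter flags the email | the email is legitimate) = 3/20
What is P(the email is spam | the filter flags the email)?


Using Bayes' theorem:
P(A|B) = P(B|A)·P(A) / P(B)

P(the filter flags the email) = 22/25 × 13/100 + 3/20 × 87/100
= 143/1250 + 261/2000 = 2449/10000

P(the email is spam|the filter flags the email) = (143/1250) / (2449/10000) = 1144/2449

P(the email is spam|the filter flags the email) = 1144/2449 ≈ 46.71%


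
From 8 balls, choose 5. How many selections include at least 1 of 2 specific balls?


Complement: C(8,5) - C(6,5) = 56 - 6 = 50

50


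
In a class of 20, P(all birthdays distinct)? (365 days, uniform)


P(all different) = Π(365-i)/365 for i=0..19
= (365/365)×(364/365)×...×(346/365)
= 0.588562

P ≈ 0.5886 ≈ 58.86%


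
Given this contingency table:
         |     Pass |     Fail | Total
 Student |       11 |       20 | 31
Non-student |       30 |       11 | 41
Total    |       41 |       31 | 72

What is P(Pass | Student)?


P(Pass | Student) = 11/(11+20) = 11/31

P(Pass|Student) = 11/31 ≈ 35.48%


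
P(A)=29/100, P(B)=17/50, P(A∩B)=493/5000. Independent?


P(A)×P(B) = 493/5000
P(A∩B) = 493/5000
Equal ✓ → Independent

Yes, independent


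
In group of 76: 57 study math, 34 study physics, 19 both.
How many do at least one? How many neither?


|A∪B| = 57+34-19 = 72
Neither = 76-72 = 4

At least one: 72; Neither: 4


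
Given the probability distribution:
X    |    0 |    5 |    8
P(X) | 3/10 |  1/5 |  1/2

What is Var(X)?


E[X] = 5
E[X²] = 37
Var(X) = E[X²] - (E[X])² = 37 - 25 = 12

Var(X) = 12 ≈ 12.0000


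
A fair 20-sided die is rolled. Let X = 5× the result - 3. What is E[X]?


E[die] = (1+20)/2 = 21/2
E[X] = 5×21/2 - 3 = 99/2

E[X] = 99/2


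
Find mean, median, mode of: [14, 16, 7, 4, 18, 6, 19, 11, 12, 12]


Sorted: [4, 6, 7, 11, 12, 12, 14, 16, 18, 19]
Mean = 119/10
Median = 12
Freq: {14: 1, 16: 1, 7: 1, 4: 1, 18: 1, 6: 1, 19: 1, 11: 1, 12: 2}
Mode: [12]

Mean=119/10, Median=12, Mode=12


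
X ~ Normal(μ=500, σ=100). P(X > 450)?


z = (450-500)/100 = -0.5
P(X > 450) = 1 - P(Z ≤ -0.5) = 1 - 0.3085 = 0.6915

P(X > 450) ≈ 0.6915


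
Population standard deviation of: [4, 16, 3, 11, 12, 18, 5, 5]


Mean = 74/8 = 37/4
  (4-37/4)²=441/16
  (16-37/4)²=729/16
  (3-37/4)²=625/16
  (11-37/4)²=49/16
  (12-37/4)²=121/16
  (18-37/4)²=1225/16
  (5-37/4)²=289/16
  (5-37/4)²=289/16
Σ(x-μ)² = 471/2
σ² = (471/2)/8 = 471/16

σ = √(471/16) ≈ 5.4256


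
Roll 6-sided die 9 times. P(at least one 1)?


P(no 1)^9 = (5/6)^9 = 1953125/10077696
P(≥1) = 1 - 1953125/10077696 = 8124571/10077696

P = 8124571/10077696 ≈ 80.62%


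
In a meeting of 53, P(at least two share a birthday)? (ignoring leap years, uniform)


P(all different) = Π(365-i)/365 for i=0..52
= 0.018862
P(match) = 1 - 0.018862 = 0.981138

P ≈ 0.9811 ≈ 98.11%


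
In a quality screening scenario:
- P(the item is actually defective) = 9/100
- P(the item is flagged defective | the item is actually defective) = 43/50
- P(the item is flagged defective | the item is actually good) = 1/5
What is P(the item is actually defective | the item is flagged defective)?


Using Bayes' theorem:
P(A|B) = P(B|A)·P(A) / P(B)

P(the item is flagged defective) = 43/50 × 9/100 + 1/5 × 91/100
= 387/5000 + 91/500 = 1297/5000

P(the item is actually defective|the item is flagged defective) = (387/5000) / (1297/5000) = 387/1297

P(the item is actually defective|the item is flagged defective) = 387/1297 ≈ 29.84%


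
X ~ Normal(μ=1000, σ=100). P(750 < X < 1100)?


z₁=(750-1000)/100=-2.5, z₂=(1100-1000)/100=1.0
P = Φ(1.0) - Φ(-2.5) = 0.841345 - 0.006210 = 0.835135 ≈ 0.8351

P(750 < X < 1100) ≈ 0.8351


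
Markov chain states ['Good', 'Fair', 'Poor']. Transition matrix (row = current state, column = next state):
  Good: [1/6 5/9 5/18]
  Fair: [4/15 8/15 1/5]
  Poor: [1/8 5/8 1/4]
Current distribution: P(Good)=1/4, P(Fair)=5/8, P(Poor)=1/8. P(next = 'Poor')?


P(next=Poor) = Σᵢ P(now=i)×P(i→Poor)
= 1/4×5/18 + 5/8×1/5 + 1/8×1/4
= 5/72 + 1/8 + 1/32 = 65/288

P = 65/288 ≈ 0.2257


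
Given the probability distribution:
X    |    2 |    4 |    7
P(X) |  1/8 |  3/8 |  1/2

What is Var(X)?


E[X] = 21/4
E[X²] = 31
Var(X) = E[X²] - (E[X])² = 31 - 441/16 = 55/16

Var(X) = 55/16 ≈ 3.4375


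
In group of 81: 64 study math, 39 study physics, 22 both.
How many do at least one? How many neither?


|A∪B| = 64+39-22 = 81
Neither = 81-81 = 0

At least one: 81; Neither: 0


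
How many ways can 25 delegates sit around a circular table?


Circular arrangements of 25 distinct objects: fix one position to break rotational symmetry.
(n-1)! = 24! = 620448401733239439360000

620448401733239439360000


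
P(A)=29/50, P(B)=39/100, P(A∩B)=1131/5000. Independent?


P(A)×P(B) = 1131/5000
P(A∩B) = 1131/5000
Equal ✓ → Independent

Yes, independent


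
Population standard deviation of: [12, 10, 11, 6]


Mean = 39/4
  (12-39/4)²=81/16
  (10-39/4)²=1/16
  (11-39/4)²=25/16
  (6-39/4)²=225/16
Σ(x-μ)² = 83/4
σ² = (83/4)/4 = 83/16

σ = √(83/16) ≈ 2.2776


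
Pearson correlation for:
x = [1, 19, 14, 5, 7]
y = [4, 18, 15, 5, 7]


n=5, Σx=46, Σy=49, Σxy=630, Σx²=632, Σy²=639
r = (5×630 - 46×49)/√((5×632 - 46²)(5×639 - 49²))
= 896/√(1044×794) = 896/√828936 ≈ 896/910.4592 ≈ 0.9841

r ≈ 0.9841


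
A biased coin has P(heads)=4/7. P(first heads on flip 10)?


Geometric: P(X=10) = (1-p)^(k-1)×p = (3/7)^9×4/7 = 78732/282475249

P(X=10) = 78732/282475249 ≈ 0.03%


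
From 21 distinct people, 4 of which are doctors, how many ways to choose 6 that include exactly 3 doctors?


Choose 3 of the 4 doctors and 3 of the other 17 people:
C(4,3)×C(17,3) = 4×680 = 2720

2720


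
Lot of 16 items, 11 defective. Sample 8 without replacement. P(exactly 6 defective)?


Hypergeometric: C(11,6)×C(5,2)/C(16,8)
= 462×10/12870 = 14/39

P(X=6) = 14/39 ≈ 35.90%


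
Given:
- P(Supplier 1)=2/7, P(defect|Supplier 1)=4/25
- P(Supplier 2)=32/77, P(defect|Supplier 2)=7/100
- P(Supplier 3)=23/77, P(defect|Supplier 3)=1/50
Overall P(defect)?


P(B) = Σ P(B|Aᵢ)×P(Aᵢ)
  4/25×2/7 = 8/175
  7/100×32/77 = 8/275
  1/50×23/77 = 23/3850
Sum = 311/3850

P(defect) = 311/3850 ≈ 8.08%


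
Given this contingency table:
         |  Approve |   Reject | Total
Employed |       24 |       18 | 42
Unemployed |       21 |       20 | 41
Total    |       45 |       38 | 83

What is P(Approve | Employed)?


P(Approve | Employed) = 24/(24+18) = 24/42 = 4/7

P(Approve|Employed) = 4/7 ≈ 57.14%


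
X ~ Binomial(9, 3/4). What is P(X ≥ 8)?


P(X ≥ 8) = Σ P(X=i) for i=8..9
P(X=8) = 59049/262144
P(X=9) = 19683/262144
Sum = 19683/65536

P(X ≥ 8) = 19683/65536 ≈ 30.03%


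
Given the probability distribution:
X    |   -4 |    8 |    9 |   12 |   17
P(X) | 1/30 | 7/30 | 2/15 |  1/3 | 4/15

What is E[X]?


E[X] = Σ x·P(X=x)
= (-4)×(1/30) + (8)×(7/30) + (9)×(2/15) + (12)×(1/3) + (17)×(4/15)
= 172/15

E[X] = 172/15


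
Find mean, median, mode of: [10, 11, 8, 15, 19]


Sorted: [8, 10, 11, 15, 19]
Mean = 63/5
Median = 11
Freq: {10: 1, 11: 1, 8: 1, 15: 1, 19: 1}
Mode: No mode

Mean=63/5, Median=11, Mode=No mode


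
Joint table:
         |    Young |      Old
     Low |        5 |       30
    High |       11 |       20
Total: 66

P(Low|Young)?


P(Low|Young) = 5/(5+11) = 5/16

P = 5/16 ≈ 31.25%


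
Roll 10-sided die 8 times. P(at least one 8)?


P(no 8)^8 = (9/10)^8 = 43046721/100000000
P(≥1) = 1 - 43046721/100000000 = 56953279/100000000

P = 56953279/100000000 ≈ 56.95%


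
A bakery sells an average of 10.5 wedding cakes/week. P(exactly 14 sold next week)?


Poisson(λ=10.5): P(X=14) = e^(-λ)×λ^k/k!
= e^(-10.5) × 10.5^14 / 14!
≈ 2.753644935e-05 × 1.97993159944e+14 / 87178291200 ≈ 0.062539

P(X=14) ≈ 0.062539 ≈ 6.25%


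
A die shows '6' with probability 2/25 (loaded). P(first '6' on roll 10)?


Geometric: P(X=10) = (1-p)^(k-1)×p = (23/25)^9×2/25 = 3602305322926/95367431640625

P(X=10) = 3602305322926/95367431640625 ≈ 3.78%


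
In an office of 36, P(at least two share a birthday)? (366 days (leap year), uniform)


P(all different) = Π(366-i)/366 for i=0..35
= 0.168667
P(match) = 1 - 0.168667 = 0.831333

P ≈ 0.8313 ≈ 83.13%


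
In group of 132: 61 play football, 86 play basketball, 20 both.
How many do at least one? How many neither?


|A∪B| = 61+86-20 = 127
Neither = 132-127 = 5

At least one: 127; Neither: 5


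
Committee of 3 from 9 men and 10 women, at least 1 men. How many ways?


Count by #men:
  1M,2W: C(9,1)×C(10,2)=405
  2M,1W: C(9,2)×C(10,1)=360
  3M,0W: C(9,3)×C(10,0)=84
Total = 849

849


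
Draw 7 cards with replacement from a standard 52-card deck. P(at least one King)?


P(not a King) = 48/52 = 12/13
P(none in 7 draws) = (12/13)^7 = 35831808/62748517
P(≥1 King) = 1 - 35831808/62748517 = 26916709/62748517

P = 26916709/62748517 ≈ 42.90%


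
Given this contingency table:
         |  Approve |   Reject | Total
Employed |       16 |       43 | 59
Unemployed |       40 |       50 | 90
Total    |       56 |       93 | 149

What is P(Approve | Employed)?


P(Approve | Employed) = 16/(16+43) = 16/59

P(Approve|Employed) = 16/59 ≈ 27.12%


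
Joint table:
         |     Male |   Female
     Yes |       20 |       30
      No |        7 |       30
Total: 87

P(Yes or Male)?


P(Yes∨Male) = P(Yes) + P(Male) - P(Yes∧Male)
= (50 + 27 - 20)/87 = 57/87 = 19/29

P = 19/29 ≈ 65.52%


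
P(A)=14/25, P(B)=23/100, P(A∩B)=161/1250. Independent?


P(A)×P(B) = 161/1250
P(A∩B) = 161/1250
Equal ✓ → Independent

Yes, independent


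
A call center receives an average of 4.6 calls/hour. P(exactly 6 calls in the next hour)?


Poisson(λ=4.6): P(X=6) = e^(-λ)×λ^k/k!
= e^(-4.6) × 4.6^6 / 6!
≈ 0.01005183574 × 9474.296896 / 720 ≈ 0.132270

P(X=6) ≈ 0.132270 ≈ 13.23%


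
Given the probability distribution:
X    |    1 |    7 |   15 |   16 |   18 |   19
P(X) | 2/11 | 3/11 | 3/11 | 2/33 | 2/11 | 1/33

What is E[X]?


E[X] = Σ x·P(X=x)
= (1)×(2/11) + (7)×(3/11) + (15)×(3/11) + (16)×(2/33) + (18)×(2/11) + (19)×(1/33)
= 11

E[X] = 11


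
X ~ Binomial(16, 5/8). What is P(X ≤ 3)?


P(X ≤ 3) = Σ P(X=i) for i=0..3
P(X=0) = 43046721/281474976710656
P(X=1) = 71744535/17592186044416
P(X=2) = 1793613375/35184372088832
P(X=3) = 6975163125/17592186044416
Sum = 127142476281/281474976710656

P(X ≤ 3) = 127142476281/281474976710656 ≈ 0.05%


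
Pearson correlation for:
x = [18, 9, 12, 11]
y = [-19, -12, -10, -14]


n=4, Σx=50, Σy=-55, Σxy=-724, Σx²=670, Σy²=801
r = (4×(-724) - 50×(-55))/√((4×670 - 50²)(4×801 - (-55)²))
= -146/√(180×179) = -146/√32220 ≈ -146/179.4993 ≈ -0.8134

r ≈ -0.8134


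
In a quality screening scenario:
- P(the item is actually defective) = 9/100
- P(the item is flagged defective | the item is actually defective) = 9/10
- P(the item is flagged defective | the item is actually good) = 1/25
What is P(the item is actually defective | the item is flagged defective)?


Using Bayes' theorem:
P(A|B) = P(B|A)·P(A) / P(B)

P(the item is flagged defective) = 9/10 × 9/100 + 1/25 × 91/100
= 81/1000 + 91/2500 = 587/5000

P(the item is actually defective|the item is flagged defective) = (81/1000) / (587/5000) = 405/587

P(the item is actually defective|the item is flagged defective) = 405/587 ≈ 68.99%


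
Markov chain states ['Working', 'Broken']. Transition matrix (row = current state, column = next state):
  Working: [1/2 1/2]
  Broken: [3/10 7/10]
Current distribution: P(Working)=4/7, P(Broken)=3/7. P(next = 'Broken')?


P(next=Broken) = Σᵢ P(now=i)×P(i→Broken)
= 4/7×1/2 + 3/7×7/10
= 2/7 + 3/10 = 41/70

P = 41/70 ≈ 0.5857


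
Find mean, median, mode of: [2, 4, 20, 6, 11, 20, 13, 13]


Sorted: [2, 4, 6, 11, 13, 13, 20, 20]
Mean = 89/8
Median = 12
Freq: {2: 1, 4: 1, 20: 2, 6: 1, 11: 1, 13: 2}
Mode: [13, 20]

Mean=89/8, Median=12, Mode=[13, 20]


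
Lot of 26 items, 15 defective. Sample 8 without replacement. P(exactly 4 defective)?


Hypergeometric: C(15,4)×C(11,4)/C(26,8)
= 1365×330/1562275 = 126/437

P(X=4) = 126/437 ≈ 28.83%


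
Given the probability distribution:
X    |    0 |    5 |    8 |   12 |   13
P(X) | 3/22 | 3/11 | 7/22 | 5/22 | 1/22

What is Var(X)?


E[X] = 159/22
E[X²] = 1487/22
Var(X) = E[X²] - (E[X])² = 1487/22 - 25281/484 = 7433/484

Var(X) = 7433/484 ≈ 15.3574


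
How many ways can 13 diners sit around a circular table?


Circular arrangements of 13 distinct objects: fix one position to break rotational symmetry.
(n-1)! = 12! = 479001600

479001600


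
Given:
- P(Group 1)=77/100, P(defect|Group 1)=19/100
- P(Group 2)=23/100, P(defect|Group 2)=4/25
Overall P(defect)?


P(B) = Σ P(B|Aᵢ)×P(Aᵢ)
  19/100×77/100 = 1463/10000
  4/25×23/100 = 23/625
Sum = 1831/10000

P(defect) = 1831/10000 ≈ 18.31%


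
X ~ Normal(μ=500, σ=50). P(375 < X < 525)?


z₁=(375-500)/50=-2.5, z₂=(525-500)/50=0.5
P = Φ(0.5) - Φ(-2.5) = 0.691462 - 0.006210 = 0.685252 ≈ 0.6853

P(375 < X < 525) ≈ 0.6853


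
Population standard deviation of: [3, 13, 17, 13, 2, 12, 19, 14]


Mean = 93/8
  (3-93/8)²=4761/64
  (13-93/8)²=121/64
  (17-93/8)²=1849/64
  (13-93/8)²=121/64
  (2-93/8)²=5929/64
  (12-93/8)²=9/64
  (19-93/8)²=3481/64
  (14-93/8)²=361/64
Σ(x-μ)² = 2079/8
σ² = (2079/8)/8 = 2079/64

σ = √(2079/64) ≈ 5.6995


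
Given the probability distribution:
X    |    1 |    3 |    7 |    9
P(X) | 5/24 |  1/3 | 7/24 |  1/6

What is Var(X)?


E[X] = 19/4
E[X²] = 31
Var(X) = E[X²] - (E[X])² = 31 - 361/16 = 135/16

Var(X) = 135/16 ≈ 8.4375


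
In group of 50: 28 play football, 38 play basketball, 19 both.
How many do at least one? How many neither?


|A∪B| = 28+38-19 = 47
Neither = 50-47 = 3

At least one: 47; Neither: 3


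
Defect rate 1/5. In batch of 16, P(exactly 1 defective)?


Binomial: P(X=1) = C(16,1)×p^1×(1-p)^15
= 16 × 1/5 × 1073741824/30517578125 = 17179869184/152587890625

P(X=1) = 17179869184/152587890625 ≈ 11.26%


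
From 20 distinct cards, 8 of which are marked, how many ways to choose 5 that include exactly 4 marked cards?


Choose 4 of the 8 marked cards and 1 of the other 12 cards:
C(8,4)×C(12,1) = 70×12 = 840

840


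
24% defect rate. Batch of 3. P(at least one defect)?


P(all good) = (19/25)^3 = 6859/15625
P(≥1 defect) = 8766/15625

P = 8766/15625 ≈ 56.10%


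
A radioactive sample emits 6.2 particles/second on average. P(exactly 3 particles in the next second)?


Poisson(λ=6.2): P(X=3) = e^(-λ)×λ^k/k!
= e^(-6.2) × 6.2^3 / 3!
≈ 0.002029430636 × 238.328 / 6 ≈ 0.080612

P(X=3) ≈ 0.080612 ≈ 8.06%


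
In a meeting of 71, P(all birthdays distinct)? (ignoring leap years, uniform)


P(all different) = Π(365-i)/365 for i=0..70
= (365/365)×(364/365)×...×(295/365)
= 0.000679

P ≈ 0.0007 ≈ 0.07%


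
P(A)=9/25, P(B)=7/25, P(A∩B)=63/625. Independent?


P(A)×P(B) = 63/625
P(A∩B) = 63/625
Equal ✓ → Independent

Yes, independent


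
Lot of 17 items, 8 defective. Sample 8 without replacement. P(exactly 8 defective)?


Hypergeometric: C(8,8)×C(9,0)/C(17,8)
= 1×1/24310 = 1/24310

P(X=8) = 1/24310 ≈ 0.00%


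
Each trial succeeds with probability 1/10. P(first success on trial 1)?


Geometric: P(X=1) = (1-p)^(k-1)×p = (9/10)^0×1/10 = 1/10

P(X=1) = 1/10 ≈ 10.00%


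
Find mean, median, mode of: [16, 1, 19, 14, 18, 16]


Sorted: [1, 14, 16, 16, 18, 19]
Mean = 84/6 = 14
Median = 16
Freq: {16: 2, 1: 1, 19: 1, 14: 1, 18: 1}
Mode: [16]

Mean=14, Median=16, Mode=16


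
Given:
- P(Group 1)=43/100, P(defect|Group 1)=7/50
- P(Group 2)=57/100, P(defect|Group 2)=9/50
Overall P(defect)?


P(B) = Σ P(B|Aᵢ)×P(Aᵢ)
  7/50×43/100 = 301/5000
  9/50×57/100 = 513/5000
Sum = 407/2500

P(defect) = 407/2500 ≈ 16.28%


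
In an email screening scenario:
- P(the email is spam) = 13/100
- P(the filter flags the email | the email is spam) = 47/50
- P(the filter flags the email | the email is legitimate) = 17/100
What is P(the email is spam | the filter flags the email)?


Using Bayes' theorem:
P(A|B) = P(B|A)·P(A) / P(B)

P(the filter flags the email) = 47/50 × 13/100 + 17/100 × 87/100
= 611/5000 + 1479/10000 = 2701/10000

P(the email is spam|the filter flags the email) = (611/5000) / (2701/10000) = 1222/2701

P(the email is spam|the filter flags the email) = 1222/2701 ≈ 45.24%
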